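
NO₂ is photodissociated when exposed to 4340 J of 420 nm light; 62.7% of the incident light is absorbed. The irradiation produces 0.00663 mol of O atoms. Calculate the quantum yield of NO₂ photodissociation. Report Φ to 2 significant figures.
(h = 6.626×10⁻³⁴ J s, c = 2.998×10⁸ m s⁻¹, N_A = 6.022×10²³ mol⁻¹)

Φ = 0.69

Photon energy at 420 nm: hc/λ = (6.626×10⁻³⁴)(2.998×10⁸)/(420×10⁻⁹) = 4.730×10⁻¹⁹ J.
Photons incident: 4340 / 4.730×10⁻¹⁹ = 9.175×10²¹, i.e. 9.175×10²¹/6.022×10²³ = 0.01524 mol.
Photons absorbed: 0.627 × 0.01524 = 0.009555 mol.
Φ = 0.00663 mol / 0.009555 mol photons = 0.69.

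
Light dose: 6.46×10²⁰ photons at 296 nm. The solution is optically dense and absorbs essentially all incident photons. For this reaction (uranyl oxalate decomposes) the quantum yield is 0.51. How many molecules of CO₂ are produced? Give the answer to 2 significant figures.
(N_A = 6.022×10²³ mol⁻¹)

3.3×10²⁰ molecules

Moles of photons: 6.46×10²⁰ / 6.022×10²³ = 0.001073 mol.
Product: Φ × n_abs = 0.51 × 0.001073 = 5.472×10⁻⁴ mol.
As a count: 5.472×10⁻⁴ × 6.022×10²³ = 3.3×10²⁰.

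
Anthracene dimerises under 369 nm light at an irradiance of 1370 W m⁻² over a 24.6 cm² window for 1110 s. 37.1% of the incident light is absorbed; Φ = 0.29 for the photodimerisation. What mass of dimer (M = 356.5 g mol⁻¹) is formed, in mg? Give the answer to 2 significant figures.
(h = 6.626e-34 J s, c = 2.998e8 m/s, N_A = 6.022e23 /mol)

Photon energy at 369 nm: hc/λ = (6.626e-34)(2.998e8)/(369e-9) = 5.383e-19 J.
Energy delivered: (1370 W m⁻²)(24.6e-4 m²)(1110 s) = 3741 J.
Photons incident: 3741 / 5.383e-19 = 6.950e21, i.e. 6.950e21/6.022e23 = 0.01154 mol.
Photons absorbed: 0.371 × 0.01154 = 0.004281 mol.
Product: Φ × n_abs = 0.29 × 0.004281 = 0.001241 mol.
Mass: 0.001241 × 356.5 = 0.4424 g = 440 mg.

440 mg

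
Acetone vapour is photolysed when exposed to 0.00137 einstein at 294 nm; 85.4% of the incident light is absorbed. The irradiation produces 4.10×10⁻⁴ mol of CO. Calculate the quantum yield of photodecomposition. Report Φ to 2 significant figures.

Φ = 0.35

Photons absorbed: 0.854 × 0.00137 = 0.001170 mol.
Φ = 4.10×10⁻⁴ mol / 0.001170 mol photons = 0.35.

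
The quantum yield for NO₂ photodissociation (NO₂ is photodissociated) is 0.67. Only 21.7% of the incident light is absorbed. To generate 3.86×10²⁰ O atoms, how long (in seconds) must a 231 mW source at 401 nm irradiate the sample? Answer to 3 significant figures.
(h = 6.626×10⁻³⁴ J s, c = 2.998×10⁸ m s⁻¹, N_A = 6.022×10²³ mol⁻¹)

Product: 3.86×10²⁰ / 6.022×10²³ = 6.410×10⁻⁴ mol.
Photons that must be absorbed: 6.410×10⁻⁴ / 0.67 = 9.567×10⁻⁴ mol.
Incident photons needed: 9.567×10⁻⁴ / 0.217 = 0.004409 mol.
Photon energy: hc/λ = 4.954×10⁻¹⁹ J; per mole, 2.983×10⁵ J mol⁻¹.
Energy required: 0.004409 × 2.983×10⁵ = 1315 J.
Time: 1315 J / 0.231 W = 5690 s.

t ≈ 5690 s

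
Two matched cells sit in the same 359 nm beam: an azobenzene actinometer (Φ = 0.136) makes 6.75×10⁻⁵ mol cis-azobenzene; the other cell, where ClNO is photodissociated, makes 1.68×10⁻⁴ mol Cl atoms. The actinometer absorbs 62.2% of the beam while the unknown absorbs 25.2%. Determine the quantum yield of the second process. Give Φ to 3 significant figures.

Photons absorbed by the actinometer: 6.75×10⁻⁵ / 0.136 = 4.963×10⁻⁴ mol.
Incident flux: 4.963×10⁻⁴ / 0.622 = 7.979×10⁻⁴ einstein.
Absorbed by unknown: 0.252 × 7.979×10⁻⁴ = 2.011×10⁻⁴ mol.
Φ(unknown) = 1.68×10⁻⁴ / 2.011×10⁻⁴ = 0.835.

Φ = 0.835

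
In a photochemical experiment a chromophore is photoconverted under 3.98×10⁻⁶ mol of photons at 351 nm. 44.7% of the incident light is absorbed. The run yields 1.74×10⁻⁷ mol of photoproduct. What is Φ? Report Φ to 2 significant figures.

Photons absorbed: 0.447 × 3.98×10⁻⁶ = 1.779×10⁻⁶ mol.
Φ = 1.74×10⁻⁷ mol / 1.779×10⁻⁶ mol photons = 0.098.

Φ = 0.098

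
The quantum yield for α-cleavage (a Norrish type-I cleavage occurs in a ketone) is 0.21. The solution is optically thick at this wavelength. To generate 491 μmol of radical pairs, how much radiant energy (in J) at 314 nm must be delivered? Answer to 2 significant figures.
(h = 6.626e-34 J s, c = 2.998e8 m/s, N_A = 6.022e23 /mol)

890 J

Product: 491 μmol = 4.91e-4 mol.
Photons that must be absorbed: 4.91e-4 / 0.21 = 0.002338 mol.
Photon energy: hc/λ = 6.326e-19 J; per mole, 3.810e5 J mol⁻¹.
Energy required: 0.002338 × 3.810e5 = 890 J.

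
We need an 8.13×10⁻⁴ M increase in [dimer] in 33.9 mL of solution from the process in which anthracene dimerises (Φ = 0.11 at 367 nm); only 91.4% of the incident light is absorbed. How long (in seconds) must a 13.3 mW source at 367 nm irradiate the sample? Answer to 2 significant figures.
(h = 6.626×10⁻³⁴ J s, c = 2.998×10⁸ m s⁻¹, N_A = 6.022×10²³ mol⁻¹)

Product: (8.13×10⁻⁴ M)(0.0339 L) = 2.756×10⁻⁵ mol.
Photons that must be absorbed: 2.756×10⁻⁵ / 0.11 = 2.505×10⁻⁴ mol.
Incident photons needed: 2.505×10⁻⁴ / 0.914 = 2.741×10⁻⁴ mol.
Photon energy: hc/λ = 5.413×10⁻¹⁹ J; per mole, 3.260×10⁵ J mol⁻¹.
Energy required: 2.741×10⁻⁴ × 3.260×10⁵ = 89.36 J.
Time: 89.36 J / 0.0133 W = 6700 s.

t ≈ 6700 s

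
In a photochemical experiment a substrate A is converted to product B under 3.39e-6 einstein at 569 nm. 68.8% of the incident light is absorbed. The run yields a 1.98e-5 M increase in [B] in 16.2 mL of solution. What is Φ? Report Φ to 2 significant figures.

Product: (1.98e-5 M)(0.0162 L) = 3.208e-7 mol.
Photons absorbed: 0.688 × 3.39e-6 = 2.332e-6 mol.
Φ = 3.208e-7 mol / 2.332e-6 mol photons = 0.14.

Φ = 0.14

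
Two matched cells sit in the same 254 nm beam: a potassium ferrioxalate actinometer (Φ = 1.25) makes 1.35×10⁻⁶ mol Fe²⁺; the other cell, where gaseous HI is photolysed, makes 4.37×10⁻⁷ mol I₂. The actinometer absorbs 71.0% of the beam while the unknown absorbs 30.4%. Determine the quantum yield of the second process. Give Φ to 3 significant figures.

Φ = 0.945

Photons absorbed by the actinometer: 1.35×10⁻⁶ / 1.25 = 1.080×10⁻⁶ mol.
Incident flux: 1.080×10⁻⁶ / 0.710 = 1.521×10⁻⁶ einstein.
Absorbed by unknown: 0.304 × 1.521×10⁻⁶ = 4.624×10⁻⁷ mol.
Φ(unknown) = 4.37×10⁻⁷ / 4.624×10⁻⁷ = 0.945.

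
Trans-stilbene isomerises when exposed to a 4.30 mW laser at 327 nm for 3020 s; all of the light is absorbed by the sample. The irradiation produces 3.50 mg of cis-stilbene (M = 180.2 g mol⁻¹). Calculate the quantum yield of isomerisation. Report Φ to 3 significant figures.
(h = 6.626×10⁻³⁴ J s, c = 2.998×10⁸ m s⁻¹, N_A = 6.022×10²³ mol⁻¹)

Φ = 0.547

Product: 3.50 mg / 180.2 g mol⁻¹ = 1.942×10⁻⁵ mol.
Photon energy at 327 nm: hc/λ = (6.626×10⁻³⁴)(2.998×10⁸)/(327×10⁻⁹) = 6.075×10⁻¹⁹ J.
Energy delivered: (4.30 mW)(3020 s) = 12.99 J.
Photons incident: 12.99 / 6.075×10⁻¹⁹ = 2.138×10¹⁹, i.e. 2.138×10¹⁹/6.022×10²³ = 3.550×10⁻⁵ mol.
Φ = 1.942×10⁻⁵ mol / 3.550×10⁻⁵ mol photons = 0.547.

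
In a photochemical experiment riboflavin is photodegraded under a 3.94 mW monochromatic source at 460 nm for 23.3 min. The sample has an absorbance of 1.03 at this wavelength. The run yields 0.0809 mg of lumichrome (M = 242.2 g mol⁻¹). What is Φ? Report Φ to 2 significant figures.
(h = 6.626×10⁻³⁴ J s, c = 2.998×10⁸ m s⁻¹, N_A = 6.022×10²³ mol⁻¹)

Φ = 0.017

Product: 0.0809 mg / 242.2 g mol⁻¹ = 3.340×10⁻⁷ mol.
Photon energy at 460 nm: hc/λ = (6.626×10⁻³⁴)(2.998×10⁸)/(460×10⁻⁹) = 4.318×10⁻¹⁹ J.
Energy delivered: (3.94 mW)(1398 s) = 5.508 J.
Photons incident: 5.508 / 4.318×10⁻¹⁹ = 1.276×10¹⁹, i.e. 1.276×10¹⁹/6.022×10²³ = 2.119×10⁻⁵ mol.
Fraction absorbed: 1 − 10^(−1.03) = 0.9067.
Photons absorbed: 0.9067 × 2.119×10⁻⁵ = 1.921×10⁻⁵ mol.
Φ = 3.340×10⁻⁷ mol / 1.921×10⁻⁵ mol photons = 0.017.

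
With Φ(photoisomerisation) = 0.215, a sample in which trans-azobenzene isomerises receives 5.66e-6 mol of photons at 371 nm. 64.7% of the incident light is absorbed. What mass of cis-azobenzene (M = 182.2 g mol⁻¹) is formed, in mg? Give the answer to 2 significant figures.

Photons absorbed: 0.647 × 5.66e-6 = 3.662e-6 mol.
Product: Φ × n_abs = 0.215 × 3.662e-6 = 7.873e-7 mol.
Mass: 7.873e-7 × 182.2 = 1.434e-4 g = 0.14 mg.

0.14 mg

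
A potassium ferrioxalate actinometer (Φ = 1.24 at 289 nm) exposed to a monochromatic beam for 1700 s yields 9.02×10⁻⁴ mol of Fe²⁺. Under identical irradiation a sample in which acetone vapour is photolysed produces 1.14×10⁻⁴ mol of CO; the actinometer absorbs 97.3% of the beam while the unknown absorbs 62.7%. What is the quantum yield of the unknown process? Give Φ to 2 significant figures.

Φ = 0.24

Photons absorbed by the actinometer: 9.02×10⁻⁴ / 1.24 = 7.274×10⁻⁴ mol.
Incident flux: 7.274×10⁻⁴ / 0.973 = 7.476×10⁻⁴ einstein.
Absorbed by unknown: 0.627 × 7.476×10⁻⁴ = 4.687×10⁻⁴ mol.
Φ(unknown) = 1.14×10⁻⁴ / 4.687×10⁻⁴ = 0.24.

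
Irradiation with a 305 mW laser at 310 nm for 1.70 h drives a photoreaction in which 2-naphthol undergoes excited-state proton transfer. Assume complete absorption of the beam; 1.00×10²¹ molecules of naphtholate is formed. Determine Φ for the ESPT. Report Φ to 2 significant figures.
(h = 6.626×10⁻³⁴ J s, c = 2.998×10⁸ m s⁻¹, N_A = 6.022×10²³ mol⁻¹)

Product: 1.00×10²¹ / 6.022×10²³ = 0.001661 mol.
Photon energy at 310 nm: hc/λ = (6.626×10⁻³⁴)(2.998×10⁸)/(310×10⁻⁹) = 6.408×10⁻¹⁹ J.
Energy delivered: (305 mW)(6120 s) = 1867 J.
Photons incident: 1867 / 6.408×10⁻¹⁹ = 2.914×10²¹, i.e. 2.914×10²¹/6.022×10²³ = 0.004839 mol.
Φ = 0.001661 mol / 0.004839 mol photons = 0.34.

Φ = 0.34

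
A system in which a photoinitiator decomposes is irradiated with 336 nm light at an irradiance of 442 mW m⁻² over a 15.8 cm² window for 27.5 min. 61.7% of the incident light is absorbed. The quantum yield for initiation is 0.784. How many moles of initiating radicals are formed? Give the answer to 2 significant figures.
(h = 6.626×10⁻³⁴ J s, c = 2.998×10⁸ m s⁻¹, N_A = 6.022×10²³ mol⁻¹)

Photon energy at 336 nm: hc/λ = (6.626×10⁻³⁴)(2.998×10⁸)/(336×10⁻⁹) = 5.912×10⁻¹⁹ J.
Energy delivered: (442 mW m⁻²)(15.8×10⁻⁴ m²)(1650 s) = 1.152 J.
Photons incident: 1.152 / 5.912×10⁻¹⁹ = 1.949×10¹⁸, i.e. 1.949×10¹⁸/6.022×10²³ = 3.236×10⁻⁶ mol.
Photons absorbed: 0.617 × 3.236×10⁻⁶ = 1.997×10⁻⁶ mol.
Product: Φ × n_abs = 0.784 × 1.997×10⁻⁶ = 1.566×10⁻⁶ mol.

1.6×10⁻⁶ mol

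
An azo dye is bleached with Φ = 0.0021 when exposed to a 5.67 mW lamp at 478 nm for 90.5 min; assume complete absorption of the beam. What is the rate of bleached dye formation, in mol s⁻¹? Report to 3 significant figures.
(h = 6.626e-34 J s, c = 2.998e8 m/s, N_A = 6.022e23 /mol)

Photon energy at 478 nm: hc/λ = (6.626e-34)(2.998e8)/(478e-9) = 4.156e-19 J.
Energy delivered: (5.67 mW)(5430 s) = 30.79 J.
Photons incident: 30.79 / 4.156e-19 = 7.409e19, i.e. 7.409e19/6.022e23 = 1.230e-4 mol.
Product formed: 0.0021 × 1.230e-4 = 2.583e-7 mol.
Rate: 2.583e-7 / 5430 s = 4.76e-11 mol s⁻¹.

4.76e-11 mol s⁻¹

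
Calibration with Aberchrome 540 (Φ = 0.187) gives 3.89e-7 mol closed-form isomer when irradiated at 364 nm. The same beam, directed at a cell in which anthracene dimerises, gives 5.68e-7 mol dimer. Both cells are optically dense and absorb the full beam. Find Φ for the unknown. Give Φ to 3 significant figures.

Φ = 0.273

Photons absorbed by the actinometer: 3.89e-7 / 0.187 = 2.080e-6 mol.
Φ(unknown) = 5.68e-7 / 2.080e-6 = 0.273.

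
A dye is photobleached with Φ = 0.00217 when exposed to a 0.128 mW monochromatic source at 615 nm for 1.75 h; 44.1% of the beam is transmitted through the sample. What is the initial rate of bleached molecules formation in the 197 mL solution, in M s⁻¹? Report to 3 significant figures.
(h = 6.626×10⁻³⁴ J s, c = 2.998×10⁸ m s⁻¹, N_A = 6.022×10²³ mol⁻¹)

4.05×10⁻¹² M s⁻¹

Photon energy at 615 nm: hc/λ = (6.626×10⁻³⁴)(2.998×10⁸)/(615×10⁻⁹) = 3.230×10⁻¹⁹ J.
Energy delivered: (0.128 mW)(6300 s) = 0.8064 J.
Photons incident: 0.8064 / 3.230×10⁻¹⁹ = 2.497×10¹⁸, i.e. 2.497×10¹⁸/6.022×10²³ = 4.146×10⁻⁶ mol.
Fraction absorbed: 1 − 44.1/100 = 0.5590.
Photons absorbed: 0.5590 × 4.146×10⁻⁶ = 2.318×10⁻⁶ mol.
Product formed: 0.00217 × 2.318×10⁻⁶ = 5.030×10⁻⁹ mol.
Rate: 5.030×10⁻⁹ mol / (6300 s × 0.197 L) = 4.05×10⁻¹² M s⁻¹.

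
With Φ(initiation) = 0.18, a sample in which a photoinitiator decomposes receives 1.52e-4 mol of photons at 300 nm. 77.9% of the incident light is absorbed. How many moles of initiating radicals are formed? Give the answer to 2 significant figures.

2.1e-5 mol

Photons absorbed: 0.779 × 1.52e-4 = 1.184e-4 mol.
Product: Φ × n_abs = 0.18 × 1.184e-4 = 2.131e-5 mol.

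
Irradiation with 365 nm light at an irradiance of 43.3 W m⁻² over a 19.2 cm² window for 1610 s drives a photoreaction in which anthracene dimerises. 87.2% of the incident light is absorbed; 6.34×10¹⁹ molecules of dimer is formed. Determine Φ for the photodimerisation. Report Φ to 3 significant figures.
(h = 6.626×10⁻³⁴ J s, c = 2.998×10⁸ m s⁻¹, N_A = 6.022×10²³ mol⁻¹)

Product: 6.34×10¹⁹ / 6.022×10²³ = 1.053×10⁻⁴ mol.
Photon energy at 365 nm: hc/λ = (6.626×10⁻³⁴)(2.998×10⁸)/(365×10⁻⁹) = 5.442×10⁻¹⁹ J.
Energy delivered: (43.3 W m⁻²)(19.2×10⁻⁴ m²)(1610 s) = 133.8 J.
Photons incident: 133.8 / 5.442×10⁻¹⁹ = 2.459×10²⁰, i.e. 2.459×10²⁰/6.022×10²³ = 4.083×10⁻⁴ mol.
Photons absorbed: 0.872 × 4.083×10⁻⁴ = 3.560×10⁻⁴ mol.
Φ = 1.053×10⁻⁴ mol / 3.560×10⁻⁴ mol photons = 0.296.

Φ = 0.296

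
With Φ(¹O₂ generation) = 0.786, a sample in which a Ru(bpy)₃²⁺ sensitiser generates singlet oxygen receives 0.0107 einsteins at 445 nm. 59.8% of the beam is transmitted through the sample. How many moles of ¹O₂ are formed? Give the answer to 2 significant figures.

0.0034 mol

Fraction absorbed: 1 − 59.8/100 = 0.4020.
Photons absorbed: 0.4020 × 0.0107 = 0.004301 mol.
Product: Φ × n_abs = 0.786 × 0.004301 = 0.003381 mol.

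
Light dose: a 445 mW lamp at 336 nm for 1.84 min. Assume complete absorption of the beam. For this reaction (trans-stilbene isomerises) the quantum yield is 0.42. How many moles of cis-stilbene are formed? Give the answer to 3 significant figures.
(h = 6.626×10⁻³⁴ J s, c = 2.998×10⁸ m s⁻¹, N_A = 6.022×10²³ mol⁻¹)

5.80×10⁻⁵ mol

Photon energy at 336 nm: hc/λ = (6.626×10⁻³⁴)(2.998×10⁸)/(336×10⁻⁹) = 5.912×10⁻¹⁹ J.
Energy delivered: (445 mW)(110.4 s) = 49.13 J.
Photons incident: 49.13 / 5.912×10⁻¹⁹ = 8.310×10¹⁹, i.e. 8.310×10¹⁹/6.022×10²³ = 1.380×10⁻⁴ mol.
Product: Φ × n_abs = 0.42 × 1.380×10⁻⁴ = 5.796×10⁻⁵ mol.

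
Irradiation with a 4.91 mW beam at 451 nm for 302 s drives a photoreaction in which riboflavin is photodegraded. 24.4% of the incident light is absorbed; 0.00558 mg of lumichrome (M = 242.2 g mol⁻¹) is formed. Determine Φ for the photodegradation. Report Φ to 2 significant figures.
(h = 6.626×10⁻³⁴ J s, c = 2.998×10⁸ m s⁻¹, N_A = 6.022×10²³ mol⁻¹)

Φ = 0.017

Product: 0.00558 mg / 242.2 g mol⁻¹ = 2.304×10⁻⁸ mol.
Photon energy at 451 nm: hc/λ = (6.626×10⁻³⁴)(2.998×10⁸)/(451×10⁻⁹) = 4.405×10⁻¹⁹ J.
Energy delivered: (4.91 mW)(302 s) = 1.483 J.
Photons incident: 1.483 / 4.405×10⁻¹⁹ = 3.367×10¹⁸, i.e. 3.367×10¹⁸/6.022×10²³ = 5.591×10⁻⁶ mol.
Photons absorbed: 0.244 × 5.591×10⁻⁶ = 1.364×10⁻⁶ mol.
Φ = 2.304×10⁻⁸ mol / 1.364×10⁻⁶ mol photons = 0.017.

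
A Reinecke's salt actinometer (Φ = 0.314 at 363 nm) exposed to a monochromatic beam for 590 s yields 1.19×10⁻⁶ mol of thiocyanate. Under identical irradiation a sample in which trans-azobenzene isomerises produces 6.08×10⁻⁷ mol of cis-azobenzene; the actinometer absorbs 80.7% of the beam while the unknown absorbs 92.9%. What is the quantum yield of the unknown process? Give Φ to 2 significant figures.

Φ = 0.14

Photons absorbed by the actinometer: 1.19×10⁻⁶ / 0.314 = 3.790×10⁻⁶ mol.
Incident flux: 3.790×10⁻⁶ / 0.807 = 4.696×10⁻⁶ einstein.
Absorbed by unknown: 0.929 × 4.696×10⁻⁶ = 4.363×10⁻⁶ mol.
Φ(unknown) = 6.08×10⁻⁷ / 4.363×10⁻⁶ = 0.14.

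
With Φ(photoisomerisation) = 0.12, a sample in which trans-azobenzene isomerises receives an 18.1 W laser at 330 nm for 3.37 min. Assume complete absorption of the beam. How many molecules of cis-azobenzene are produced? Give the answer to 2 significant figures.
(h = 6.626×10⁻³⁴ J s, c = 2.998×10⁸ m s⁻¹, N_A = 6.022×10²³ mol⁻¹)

Photon energy at 330 nm: hc/λ = (6.626×10⁻³⁴)(2.998×10⁸)/(330×10⁻⁹) = 6.020×10⁻¹⁹ J.
Energy delivered: (18.1 W)(202.2 s) = 3660 J.
Photons incident: 3660 / 6.020×10⁻¹⁹ = 6.080×10²¹, i.e. 6.080×10²¹/6.022×10²³ = 0.01010 mol.
Product: Φ × n_abs = 0.12 × 0.01010 = 0.001212 mol.
As a count: 0.001212 × 6.022×10²³ = 7.3×10²⁰.

7.3×10²⁰ molecules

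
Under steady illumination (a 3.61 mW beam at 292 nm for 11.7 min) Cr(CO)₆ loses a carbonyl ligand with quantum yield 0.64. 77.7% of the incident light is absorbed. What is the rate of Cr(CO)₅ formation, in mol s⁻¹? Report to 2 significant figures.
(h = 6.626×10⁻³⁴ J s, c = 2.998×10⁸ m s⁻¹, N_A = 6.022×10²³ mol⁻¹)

4.4×10⁻⁹ mol s⁻¹

Photon energy at 292 nm: hc/λ = (6.626×10⁻³⁴)(2.998×10⁸)/(292×10⁻⁹) = 6.803×10⁻¹⁹ J.
Energy delivered: (3.61 mW)(702 s) = 2.534 J.
Photons incident: 2.534 / 6.803×10⁻¹⁹ = 3.725×10¹⁸, i.e. 3.725×10¹⁸/6.022×10²³ = 6.186×10⁻⁶ mol.
Photons absorbed: 0.777 × 6.186×10⁻⁶ = 4.807×10⁻⁶ mol.
Product formed: 0.64 × 4.807×10⁻⁶ = 3.076×10⁻⁶ mol.
Rate: 3.076×10⁻⁶ / 702 s = 4.4×10⁻⁹ mol s⁻¹.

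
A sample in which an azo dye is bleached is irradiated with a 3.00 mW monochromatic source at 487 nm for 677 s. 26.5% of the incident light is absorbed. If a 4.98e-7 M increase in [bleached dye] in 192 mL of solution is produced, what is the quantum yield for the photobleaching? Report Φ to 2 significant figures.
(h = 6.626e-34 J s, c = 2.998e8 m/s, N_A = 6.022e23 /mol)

Product: (4.98e-7 M)(0.192 L) = 9.562e-8 mol.
Photon energy at 487 nm: hc/λ = (6.626e-34)(2.998e8)/(487e-9) = 4.079e-19 J.
Energy delivered: (3.00 mW)(677 s) = 2.031 J.
Photons incident: 2.031 / 4.079e-19 = 4.979e18, i.e. 4.979e18/6.022e23 = 8.268e-6 mol.
Photons absorbed: 0.265 × 8.268e-6 = 2.191e-6 mol.
Φ = 9.562e-8 mol / 2.191e-6 mol photons = 0.044.

Φ = 0.044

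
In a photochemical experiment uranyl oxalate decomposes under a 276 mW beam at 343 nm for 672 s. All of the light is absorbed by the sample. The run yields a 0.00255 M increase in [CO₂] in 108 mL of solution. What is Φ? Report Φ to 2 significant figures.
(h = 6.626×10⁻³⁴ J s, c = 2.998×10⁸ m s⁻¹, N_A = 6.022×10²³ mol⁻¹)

Φ = 0.52

Product: (0.00255 M)(0.108 L) = 2.754×10⁻⁴ mol.
Photon energy at 343 nm: hc/λ = (6.626×10⁻³⁴)(2.998×10⁸)/(343×10⁻⁹) = 5.791×10⁻¹⁹ J.
Energy delivered: (276 mW)(672 s) = 185.5 J.
Photons incident: 185.5 / 5.791×10⁻¹⁹ = 3.203×10²⁰, i.e. 3.203×10²⁰/6.022×10²³ = 5.319×10⁻⁴ mol.
Φ = 2.754×10⁻⁴ mol / 5.319×10⁻⁴ mol photons = 0.52.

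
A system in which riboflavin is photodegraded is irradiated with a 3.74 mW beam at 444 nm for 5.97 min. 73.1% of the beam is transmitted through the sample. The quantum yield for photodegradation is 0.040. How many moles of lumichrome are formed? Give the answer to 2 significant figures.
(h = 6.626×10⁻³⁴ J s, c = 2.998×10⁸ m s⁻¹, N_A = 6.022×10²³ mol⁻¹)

Photon energy at 444 nm: hc/λ = (6.626×10⁻³⁴)(2.998×10⁸)/(444×10⁻⁹) = 4.474×10⁻¹⁹ J.
Energy delivered: (3.74 mW)(358.2 s) = 1.340 J.
Photons incident: 1.340 / 4.474×10⁻¹⁹ = 2.995×10¹⁸, i.e. 2.995×10¹⁸/6.022×10²³ = 4.973×10⁻⁶ mol.
Fraction absorbed: 1 − 73.1/100 = 0.2690.
Photons absorbed: 0.2690 × 4.973×10⁻⁶ = 1.338×10⁻⁶ mol.
Product: Φ × n_abs = 0.040 × 1.338×10⁻⁶ = 5.352×10⁻⁸ mol.

5.4×10⁻⁸ mol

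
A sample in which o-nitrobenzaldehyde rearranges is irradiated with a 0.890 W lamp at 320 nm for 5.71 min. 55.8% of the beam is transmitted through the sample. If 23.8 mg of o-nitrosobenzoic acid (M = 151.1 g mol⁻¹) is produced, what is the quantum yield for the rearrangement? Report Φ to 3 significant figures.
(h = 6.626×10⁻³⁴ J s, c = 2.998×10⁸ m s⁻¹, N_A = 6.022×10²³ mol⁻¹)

Φ = 0.437

Product: 23.8 mg / 151.1 g mol⁻¹ = 1.575×10⁻⁴ mol.
Photon energy at 320 nm: hc/λ = (6.626×10⁻³⁴)(2.998×10⁸)/(320×10⁻⁹) = 6.208×10⁻¹⁹ J.
Energy delivered: (0.890 W)(342.6 s) = 304.9 J.
Photons incident: 304.9 / 6.208×10⁻¹⁹ = 4.911×10²⁰, i.e. 4.911×10²⁰/6.022×10²³ = 8.155×10⁻⁴ mol.
Fraction absorbed: 1 − 55.8/100 = 0.4420.
Photons absorbed: 0.4420 × 8.155×10⁻⁴ = 3.605×10⁻⁴ mol.
Φ = 1.575×10⁻⁴ mol / 3.605×10⁻⁴ mol photons = 0.437.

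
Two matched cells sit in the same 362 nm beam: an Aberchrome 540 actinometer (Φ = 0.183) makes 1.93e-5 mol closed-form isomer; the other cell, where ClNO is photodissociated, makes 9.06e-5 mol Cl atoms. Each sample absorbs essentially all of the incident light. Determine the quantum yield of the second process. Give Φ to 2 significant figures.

Φ = 0.86

Photons absorbed by the actinometer: 1.93e-5 / 0.183 = 1.055e-4 mol.
Φ(unknown) = 9.06e-5 / 1.055e-4 = 0.86.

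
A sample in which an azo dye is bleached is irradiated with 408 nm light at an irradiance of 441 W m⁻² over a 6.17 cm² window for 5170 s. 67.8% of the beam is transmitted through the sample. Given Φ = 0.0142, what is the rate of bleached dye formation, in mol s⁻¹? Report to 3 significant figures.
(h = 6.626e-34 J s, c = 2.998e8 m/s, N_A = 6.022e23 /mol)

4.24e-9 mol s⁻¹

Photon energy at 408 nm: hc/λ = (6.626e-34)(2.998e8)/(408e-9) = 4.869e-19 J.
Energy delivered: (441 W m⁻²)(6.17e-4 m²)(5170 s) = 1407 J.
Photons incident: 1407 / 4.869e-19 = 2.890e21, i.e. 2.890e21/6.022e23 = 0.004799 mol.
Fraction absorbed: 1 − 67.8/100 = 0.3220.
Photons absorbed: 0.3220 × 0.004799 = 0.001545 mol.
Product formed: 0.0142 × 0.001545 = 2.194e-5 mol.
Rate: 2.194e-5 / 5170 s = 4.24e-9 mol s⁻¹.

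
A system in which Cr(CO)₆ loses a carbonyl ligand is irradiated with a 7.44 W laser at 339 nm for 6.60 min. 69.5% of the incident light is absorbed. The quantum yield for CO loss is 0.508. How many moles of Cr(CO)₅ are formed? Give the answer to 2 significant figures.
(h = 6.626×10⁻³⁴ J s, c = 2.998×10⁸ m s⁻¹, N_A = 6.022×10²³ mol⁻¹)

0.0029 mol

Photon energy at 339 nm: hc/λ = (6.626×10⁻³⁴)(2.998×10⁸)/(339×10⁻⁹) = 5.860×10⁻¹⁹ J.
Energy delivered: (7.44 W)(396 s) = 2946 J.
Photons incident: 2946 / 5.860×10⁻¹⁹ = 5.027×10²¹, i.e. 5.027×10²¹/6.022×10²³ = 0.008348 mol.
Photons absorbed: 0.695 × 0.008348 = 0.005802 mol.
Product: Φ × n_abs = 0.508 × 0.005802 = 0.002947 mol.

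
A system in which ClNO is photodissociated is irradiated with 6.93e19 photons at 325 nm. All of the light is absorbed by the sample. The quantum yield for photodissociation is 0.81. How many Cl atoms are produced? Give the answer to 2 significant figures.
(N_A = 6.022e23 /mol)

5.6e19 atoms

Moles of photons: 6.93e19 / 6.022e23 = 1.151e-4 mol.
Product: Φ × n_abs = 0.81 × 1.151e-4 = 9.323e-5 mol.
As a count: 9.323e-5 × 6.022e23 = 5.6e19.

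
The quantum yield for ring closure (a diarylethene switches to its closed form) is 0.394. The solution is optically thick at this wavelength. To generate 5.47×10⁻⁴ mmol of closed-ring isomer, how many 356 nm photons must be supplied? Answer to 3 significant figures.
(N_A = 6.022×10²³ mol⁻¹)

8.36×10¹⁷ photons

Product: 5.47×10⁻⁴ mmol = 5.47×10⁻⁷ mol.
Photons that must be absorbed: 5.47×10⁻⁷ / 0.394 = 1.388×10⁻⁶ mol.
Photon count: 1.388×10⁻⁶ × 6.022×10²³ = 8.36×10¹⁷.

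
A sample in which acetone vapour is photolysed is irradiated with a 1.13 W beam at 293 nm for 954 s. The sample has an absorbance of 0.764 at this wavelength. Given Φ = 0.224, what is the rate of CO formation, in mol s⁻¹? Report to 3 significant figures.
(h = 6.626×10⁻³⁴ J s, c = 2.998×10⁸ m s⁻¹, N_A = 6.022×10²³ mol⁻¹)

Photon energy at 293 nm: hc/λ = (6.626×10⁻³⁴)(2.998×10⁸)/(293×10⁻⁹) = 6.780×10⁻¹⁹ J.
Energy delivered: (1.13 W)(954 s) = 1078 J.
Photons incident: 1078 / 6.780×10⁻¹⁹ = 1.590×10²¹, i.e. 1.590×10²¹/6.022×10²³ = 0.002640 mol.
Fraction absorbed: 1 − 10^(−0.764) = 0.8278.
Photons absorbed: 0.8278 × 0.002640 = 0.002185 mol.
Product formed: 0.224 × 0.002185 = 4.894×10⁻⁴ mol.
Rate: 4.894×10⁻⁴ / 954 s = 5.13×10⁻⁷ mol s⁻¹.

5.13×10⁻⁷ mol s⁻¹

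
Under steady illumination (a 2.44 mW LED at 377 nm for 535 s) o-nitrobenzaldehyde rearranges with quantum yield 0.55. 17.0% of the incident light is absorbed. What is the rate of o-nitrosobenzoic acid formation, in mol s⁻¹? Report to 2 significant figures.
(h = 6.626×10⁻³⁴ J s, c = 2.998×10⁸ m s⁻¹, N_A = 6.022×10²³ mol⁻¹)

7.2×10⁻¹⁰ mol s⁻¹

Photon energy at 377 nm: hc/λ = (6.626×10⁻³⁴)(2.998×10⁸)/(377×10⁻⁹) = 5.269×10⁻¹⁹ J.
Energy delivered: (2.44 mW)(535 s) = 1.305 J.
Photons incident: 1.305 / 5.269×10⁻¹⁹ = 2.477×10¹⁸, i.e. 2.477×10¹⁸/6.022×10²³ = 4.113×10⁻⁶ mol.
Photons absorbed: 0.170 × 4.113×10⁻⁶ = 6.992×10⁻⁷ mol.
Product formed: 0.55 × 6.992×10⁻⁷ = 3.846×10⁻⁷ mol.
Rate: 3.846×10⁻⁷ / 535 s = 7.2×10⁻¹⁰ mol s⁻¹.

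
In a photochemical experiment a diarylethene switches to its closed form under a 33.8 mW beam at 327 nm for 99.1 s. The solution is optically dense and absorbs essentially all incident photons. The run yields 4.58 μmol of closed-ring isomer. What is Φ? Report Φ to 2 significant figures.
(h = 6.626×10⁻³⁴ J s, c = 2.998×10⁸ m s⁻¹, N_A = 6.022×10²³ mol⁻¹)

Φ = 0.50

Product: 4.58 μmol = 4.58×10⁻⁶ mol.
Photon energy at 327 nm: hc/λ = (6.626×10⁻³⁴)(2.998×10⁸)/(327×10⁻⁹) = 6.075×10⁻¹⁹ J.
Energy delivered: (33.8 mW)(99.1 s) = 3.350 J.
Photons incident: 3.350 / 6.075×10⁻¹⁹ = 5.514×10¹⁸, i.e. 5.514×10¹⁸/6.022×10²³ = 9.156×10⁻⁶ mol.
Φ = 4.58×10⁻⁶ mol / 9.156×10⁻⁶ mol photons = 0.50.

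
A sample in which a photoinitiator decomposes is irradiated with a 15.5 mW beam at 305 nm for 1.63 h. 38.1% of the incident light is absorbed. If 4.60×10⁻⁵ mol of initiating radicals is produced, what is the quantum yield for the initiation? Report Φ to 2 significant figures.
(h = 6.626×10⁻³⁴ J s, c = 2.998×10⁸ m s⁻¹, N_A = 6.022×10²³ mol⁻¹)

Φ = 0.52

Photon energy at 305 nm: hc/λ = (6.626×10⁻³⁴)(2.998×10⁸)/(305×10⁻⁹) = 6.513×10⁻¹⁹ J.
Energy delivered: (15.5 mW)(5868 s) = 90.95 J.
Photons incident: 90.95 / 6.513×10⁻¹⁹ = 1.396×10²⁰, i.e. 1.396×10²⁰/6.022×10²³ = 2.318×10⁻⁴ mol.
Photons absorbed: 0.381 × 2.318×10⁻⁴ = 8.832×10⁻⁵ mol.
Φ = 4.60×10⁻⁵ mol / 8.832×10⁻⁵ mol photons = 0.52.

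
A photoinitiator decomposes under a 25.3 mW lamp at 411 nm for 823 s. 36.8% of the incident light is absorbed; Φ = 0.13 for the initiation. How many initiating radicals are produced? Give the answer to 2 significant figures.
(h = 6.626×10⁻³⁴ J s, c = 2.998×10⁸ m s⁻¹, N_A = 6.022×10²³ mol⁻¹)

2.1×10¹⁸ initiating radicals

Photon energy at 411 nm: hc/λ = (6.626×10⁻³⁴)(2.998×10⁸)/(411×10⁻⁹) = 4.833×10⁻¹⁹ J.
Energy delivered: (25.3 mW)(823 s) = 20.82 J.
Photons incident: 20.82 / 4.833×10⁻¹⁹ = 4.308×10¹⁹, i.e. 4.308×10¹⁹/6.022×10²³ = 7.154×10⁻⁵ mol.
Photons absorbed: 0.368 × 7.154×10⁻⁵ = 2.633×10⁻⁵ mol.
Product: Φ × n_abs = 0.13 × 2.633×10⁻⁵ = 3.423×10⁻⁶ mol.
As a count: 3.423×10⁻⁶ × 6.022×10²³ = 2.1×10¹⁸.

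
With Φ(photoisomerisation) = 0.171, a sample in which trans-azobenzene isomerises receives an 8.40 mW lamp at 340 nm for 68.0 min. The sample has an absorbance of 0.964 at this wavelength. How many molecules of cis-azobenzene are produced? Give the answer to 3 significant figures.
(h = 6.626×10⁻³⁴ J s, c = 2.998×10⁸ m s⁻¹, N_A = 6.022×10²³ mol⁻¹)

8.94×10¹⁸ molecules

Photon energy at 340 nm: hc/λ = (6.626×10⁻³⁴)(2.998×10⁸)/(340×10⁻⁹) = 5.843×10⁻¹⁹ J.
Energy delivered: (8.40 mW)(4080 s) = 34.27 J.
Photons incident: 34.27 / 5.843×10⁻¹⁹ = 5.865×10¹⁹, i.e. 5.865×10¹⁹/6.022×10²³ = 9.739×10⁻⁵ mol.
Fraction absorbed: 1 − 10^(−0.964) = 0.8914.
Photons absorbed: 0.8914 × 9.739×10⁻⁵ = 8.681×10⁻⁵ mol.
Product: Φ × n_abs = 0.171 × 8.681×10⁻⁵ = 1.484×10⁻⁵ mol.
As a count: 1.484×10⁻⁵ × 6.022×10²³ = 8.94×10¹⁸.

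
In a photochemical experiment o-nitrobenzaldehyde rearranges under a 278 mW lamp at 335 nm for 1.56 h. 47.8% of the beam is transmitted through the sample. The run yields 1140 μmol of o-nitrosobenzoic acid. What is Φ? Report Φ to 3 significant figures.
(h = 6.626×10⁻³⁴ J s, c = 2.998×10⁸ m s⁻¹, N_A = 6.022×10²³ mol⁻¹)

Φ = 0.500

Product: 1140 μmol = 0.00114 mol.
Photon energy at 335 nm: hc/λ = (6.626×10⁻³⁴)(2.998×10⁸)/(335×10⁻⁹) = 5.930×10⁻¹⁹ J.
Energy delivered: (278 mW)(5616 s) = 1561 J.
Photons incident: 1561 / 5.930×10⁻¹⁹ = 2.632×10²¹, i.e. 2.632×10²¹/6.022×10²³ = 0.004371 mol.
Fraction absorbed: 1 − 47.8/100 = 0.5220.
Photons absorbed: 0.5220 × 0.004371 = 0.002282 mol.
Φ = 0.00114 mol / 0.002282 mol photons = 0.500.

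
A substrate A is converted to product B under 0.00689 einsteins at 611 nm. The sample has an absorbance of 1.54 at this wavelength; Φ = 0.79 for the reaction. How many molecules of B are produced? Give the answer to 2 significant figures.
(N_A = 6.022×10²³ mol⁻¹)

Fraction absorbed: 1 − 10^(−1.54) = 0.9712.
Photons absorbed: 0.9712 × 0.00689 = 0.006692 mol.
Product: Φ × n_abs = 0.79 × 0.006692 = 0.005287 mol.
As a count: 0.005287 × 6.022×10²³ = 3.2×10²¹.

3.2×10²¹ molecules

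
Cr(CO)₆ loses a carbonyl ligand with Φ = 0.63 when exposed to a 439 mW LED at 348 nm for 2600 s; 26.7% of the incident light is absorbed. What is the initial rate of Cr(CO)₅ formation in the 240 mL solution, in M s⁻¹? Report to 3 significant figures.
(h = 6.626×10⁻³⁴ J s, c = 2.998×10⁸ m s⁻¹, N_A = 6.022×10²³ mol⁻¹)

Photon energy at 348 nm: hc/λ = (6.626×10⁻³⁴)(2.998×10⁸)/(348×10⁻⁹) = 5.708×10⁻¹⁹ J.
Energy delivered: (439 mW)(2600 s) = 1141 J.
Photons incident: 1141 / 5.708×10⁻¹⁹ = 1.999×10²¹, i.e. 1.999×10²¹/6.022×10²³ = 0.003319 mol.
Photons absorbed: 0.267 × 0.003319 = 8.862×10⁻⁴ mol.
Product formed: 0.63 × 8.862×10⁻⁴ = 5.583×10⁻⁴ mol.
Rate: 5.583×10⁻⁴ mol / (2600 s × 0.24 L) = 8.95×10⁻⁷ M s⁻¹.

8.95×10⁻⁷ M s⁻¹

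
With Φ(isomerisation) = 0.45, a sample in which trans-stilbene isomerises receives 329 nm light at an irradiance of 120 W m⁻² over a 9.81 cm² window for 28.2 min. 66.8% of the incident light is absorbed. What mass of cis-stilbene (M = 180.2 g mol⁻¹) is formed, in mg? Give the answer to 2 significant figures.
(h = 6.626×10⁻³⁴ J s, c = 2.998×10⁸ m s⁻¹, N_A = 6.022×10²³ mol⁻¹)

30 mg

Photon energy at 329 nm: hc/λ = (6.626×10⁻³⁴)(2.998×10⁸)/(329×10⁻⁹) = 6.038×10⁻¹⁹ J.
Energy delivered: (120 W m⁻²)(9.81×10⁻⁴ m²)(1692 s) = 199.2 J.
Photons incident: 199.2 / 6.038×10⁻¹⁹ = 3.299×10²⁰, i.e. 3.299×10²⁰/6.022×10²³ = 5.478×10⁻⁴ mol.
Photons absorbed: 0.668 × 5.478×10⁻⁴ = 3.659×10⁻⁴ mol.
Product: Φ × n_abs = 0.45 × 3.659×10⁻⁴ = 1.647×10⁻⁴ mol.
Mass: 1.647×10⁻⁴ × 180.2 = 0.02968 g = 30 mg.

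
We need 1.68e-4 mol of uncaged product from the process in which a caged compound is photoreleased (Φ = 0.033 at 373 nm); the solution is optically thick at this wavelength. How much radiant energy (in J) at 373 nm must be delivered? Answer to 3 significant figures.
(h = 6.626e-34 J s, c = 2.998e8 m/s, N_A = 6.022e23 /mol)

Photons that must be absorbed: 1.68e-4 / 0.033 = 0.005091 mol.
Photon energy: hc/λ = 5.326e-19 J; per mole, 3.207e5 J mol⁻¹.
Energy required: 0.005091 × 3.207e5 = 1630 J.

1630 J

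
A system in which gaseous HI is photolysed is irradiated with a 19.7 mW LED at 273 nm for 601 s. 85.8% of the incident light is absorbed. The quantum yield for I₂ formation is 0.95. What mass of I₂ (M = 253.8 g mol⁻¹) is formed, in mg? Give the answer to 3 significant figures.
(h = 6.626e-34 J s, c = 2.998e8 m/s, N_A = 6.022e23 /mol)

5.59 mg

Photon energy at 273 nm: hc/λ = (6.626e-34)(2.998e8)/(273e-9) = 7.276e-19 J.
Energy delivered: (19.7 mW)(601 s) = 11.84 J.
Photons incident: 11.84 / 7.276e-19 = 1.627e19, i.e. 1.627e19/6.022e23 = 2.702e-5 mol.
Photons absorbed: 0.858 × 2.702e-5 = 2.318e-5 mol.
Product: Φ × n_abs = 0.95 × 2.318e-5 = 2.202e-5 mol.
Mass: 2.202e-5 × 253.8 = 0.005589 g = 5.59 mg.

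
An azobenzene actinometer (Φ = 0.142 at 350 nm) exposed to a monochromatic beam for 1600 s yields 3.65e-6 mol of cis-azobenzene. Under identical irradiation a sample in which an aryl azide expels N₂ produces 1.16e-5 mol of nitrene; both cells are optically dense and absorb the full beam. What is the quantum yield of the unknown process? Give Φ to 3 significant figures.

Φ = 0.451

Photons absorbed by the actinometer: 3.65e-6 / 0.142 = 2.570e-5 mol.
Φ(unknown) = 1.16e-5 / 2.570e-5 = 0.451.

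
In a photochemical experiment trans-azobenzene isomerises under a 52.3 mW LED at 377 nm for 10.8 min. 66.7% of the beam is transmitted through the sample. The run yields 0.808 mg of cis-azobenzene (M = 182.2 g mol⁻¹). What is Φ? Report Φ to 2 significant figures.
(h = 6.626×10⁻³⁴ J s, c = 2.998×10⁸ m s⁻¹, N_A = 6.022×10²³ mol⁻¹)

Φ = 0.12

Product: 0.808 mg / 182.2 g mol⁻¹ = 4.435×10⁻⁶ mol.
Photon energy at 377 nm: hc/λ = (6.626×10⁻³⁴)(2.998×10⁸)/(377×10⁻⁹) = 5.269×10⁻¹⁹ J.
Energy delivered: (52.3 mW)(648 s) = 33.89 J.
Photons incident: 33.89 / 5.269×10⁻¹⁹ = 6.432×10¹⁹, i.e. 6.432×10¹⁹/6.022×10²³ = 1.068×10⁻⁴ mol.
Fraction absorbed: 1 − 66.7/100 = 0.3330.
Photons absorbed: 0.3330 × 1.068×10⁻⁴ = 3.556×10⁻⁵ mol.
Φ = 4.435×10⁻⁶ mol / 3.556×10⁻⁵ mol photons = 0.12.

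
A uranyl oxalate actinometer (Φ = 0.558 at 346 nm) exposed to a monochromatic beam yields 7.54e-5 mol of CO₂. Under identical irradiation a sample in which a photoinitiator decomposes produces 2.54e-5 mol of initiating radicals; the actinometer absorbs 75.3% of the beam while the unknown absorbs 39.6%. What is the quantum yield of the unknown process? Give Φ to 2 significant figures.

Φ = 0.36

Photons absorbed by the actinometer: 7.54e-5 / 0.558 = 1.351e-4 mol.
Incident flux: 1.351e-4 / 0.753 = 1.794e-4 einstein.
Absorbed by unknown: 0.396 × 1.794e-4 = 7.104e-5 mol.
Φ(unknown) = 2.54e-5 / 7.104e-5 = 0.36.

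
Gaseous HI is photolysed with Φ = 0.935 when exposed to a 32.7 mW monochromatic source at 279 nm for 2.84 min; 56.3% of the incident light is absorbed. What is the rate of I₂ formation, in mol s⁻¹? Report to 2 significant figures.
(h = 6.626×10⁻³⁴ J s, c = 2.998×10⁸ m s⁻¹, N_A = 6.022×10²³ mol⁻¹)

Photon energy at 279 nm: hc/λ = (6.626×10⁻³⁴)(2.998×10⁸)/(279×10⁻⁹) = 7.120×10⁻¹⁹ J.
Energy delivered: (32.7 mW)(170.4 s) = 5.572 J.
Photons incident: 5.572 / 7.120×10⁻¹⁹ = 7.826×10¹⁸, i.e. 7.826×10¹⁸/6.022×10²³ = 1.300×10⁻⁵ mol.
Photons absorbed: 0.563 × 1.300×10⁻⁵ = 7.319×10⁻⁶ mol.
Product formed: 0.935 × 7.319×10⁻⁶ = 6.843×10⁻⁶ mol.
Rate: 6.843×10⁻⁶ / 170.4 s = 4.0×10⁻⁸ mol s⁻¹.

4.0×10⁻⁸ mol s⁻¹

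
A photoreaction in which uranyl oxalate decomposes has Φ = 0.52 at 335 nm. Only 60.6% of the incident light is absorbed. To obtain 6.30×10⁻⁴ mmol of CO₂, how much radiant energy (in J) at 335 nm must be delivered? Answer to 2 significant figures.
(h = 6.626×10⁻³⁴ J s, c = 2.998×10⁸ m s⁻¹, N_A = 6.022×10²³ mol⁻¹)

0.71 J

Product: 6.30×10⁻⁴ mmol = 6.30×10⁻⁷ mol.
Photons that must be absorbed: 6.30×10⁻⁷ / 0.52 = 1.212×10⁻⁶ mol.
Incident photons needed: 1.212×10⁻⁶ / 0.606 = 2.000×10⁻⁶ mol.
Photon energy: hc/λ = 5.930×10⁻¹⁹ J; per mole, 3.571×10⁵ J mol⁻¹.
Energy required: 2.000×10⁻⁶ × 3.571×10⁵ = 0.71 J.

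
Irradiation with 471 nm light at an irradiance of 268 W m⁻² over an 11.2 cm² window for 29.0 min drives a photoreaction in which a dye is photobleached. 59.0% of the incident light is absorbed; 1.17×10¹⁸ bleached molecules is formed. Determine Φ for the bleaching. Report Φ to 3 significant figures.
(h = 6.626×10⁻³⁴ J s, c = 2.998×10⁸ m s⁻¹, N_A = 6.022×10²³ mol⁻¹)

Product: 1.17×10¹⁸ / 6.022×10²³ = 1.943×10⁻⁶ mol.
Photon energy at 471 nm: hc/λ = (6.626×10⁻³⁴)(2.998×10⁸)/(471×10⁻⁹) = 4.218×10⁻¹⁹ J.
Energy delivered: (268 W m⁻²)(11.2×10⁻⁴ m²)(1740 s) = 522.3 J.
Photons incident: 522.3 / 4.218×10⁻¹⁹ = 1.238×10²¹, i.e. 1.238×10²¹/6.022×10²³ = 0.002056 mol.
Photons absorbed: 0.590 × 0.002056 = 0.001213 mol.
Φ = 1.943×10⁻⁶ mol / 0.001213 mol photons = 0.00160.

Φ = 0.00160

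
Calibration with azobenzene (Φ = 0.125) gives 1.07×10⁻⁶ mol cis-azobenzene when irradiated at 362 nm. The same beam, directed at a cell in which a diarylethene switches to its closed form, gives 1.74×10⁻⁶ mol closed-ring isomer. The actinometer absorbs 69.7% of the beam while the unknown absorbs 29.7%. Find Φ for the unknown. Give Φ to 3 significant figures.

Φ = 0.477

Photons absorbed by the actinometer: 1.07×10⁻⁶ / 0.125 = 8.560×10⁻⁶ mol.
Incident flux: 8.560×10⁻⁶ / 0.697 = 1.228×10⁻⁵ einstein.
Absorbed by unknown: 0.297 × 1.228×10⁻⁵ = 3.647×10⁻⁶ mol.
Φ(unknown) = 1.74×10⁻⁶ / 3.647×10⁻⁶ = 0.477.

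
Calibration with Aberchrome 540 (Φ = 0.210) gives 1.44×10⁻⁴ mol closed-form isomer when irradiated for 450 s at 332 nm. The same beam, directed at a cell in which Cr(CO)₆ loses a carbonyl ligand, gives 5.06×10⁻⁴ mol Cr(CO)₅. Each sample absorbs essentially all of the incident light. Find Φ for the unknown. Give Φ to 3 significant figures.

Photons absorbed by the actinometer: 1.44×10⁻⁴ / 0.210 = 6.857×10⁻⁴ mol.
Φ(unknown) = 5.06×10⁻⁴ / 6.857×10⁻⁴ = 0.738.

Φ = 0.738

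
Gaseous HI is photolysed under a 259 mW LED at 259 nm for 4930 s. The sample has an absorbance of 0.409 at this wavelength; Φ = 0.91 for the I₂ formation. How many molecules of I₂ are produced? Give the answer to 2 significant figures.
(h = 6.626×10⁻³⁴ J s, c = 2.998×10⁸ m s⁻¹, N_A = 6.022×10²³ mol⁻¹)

Photon energy at 259 nm: hc/λ = (6.626×10⁻³⁴)(2.998×10⁸)/(259×10⁻⁹) = 7.670×10⁻¹⁹ J.
Energy delivered: (259 mW)(4930 s) = 1277 J.
Photons incident: 1277 / 7.670×10⁻¹⁹ = 1.665×10²¹, i.e. 1.665×10²¹/6.022×10²³ = 0.002765 mol.
Fraction absorbed: 1 − 10^(−0.409) = 0.6101.
Photons absorbed: 0.6101 × 0.002765 = 0.001687 mol.
Product: Φ × n_abs = 0.91 × 0.001687 = 0.001535 mol.
As a count: 0.001535 × 6.022×10²³ = 9.2×10²⁰.

9.2×10²⁰ molecules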